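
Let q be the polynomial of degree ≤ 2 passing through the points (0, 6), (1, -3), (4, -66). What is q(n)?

Using the Lagrange interpolation formula with nodes 0, 1, 4:
  L_0(n) = (n - 1)(n - 4) / 4
  L_1(n) = n(n - 4) / -3
  L_2(n) = n(n - 1) / 12
Then q(n) = 6·L_0(n) - 3·L_1(n) - 66·L_2(n).
Expanding and collecting terms gives q(n) = -3n^2 - 6n + 6.
Check: q(1) = -3. ✓

q(n) = -3n^2 - 6n + 6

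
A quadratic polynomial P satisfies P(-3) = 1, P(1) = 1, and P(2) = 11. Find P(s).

Write P(s) = as^2 + bs + c. Substituting each data point gives a linear system:
  9a - 3b + c = 1
  a + b + c = 1
  4a + 2b + c = 11
Solving the system yields a = 2, b = 4, c = -5.
So P(s) = 2s^2 + 4s - 5.
Check: P(-3) = 1. ✓

P(s) = 2s^2 + 4s - 5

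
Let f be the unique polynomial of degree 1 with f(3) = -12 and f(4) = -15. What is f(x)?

Using the Lagrange interpolation formula with nodes 3, 4:
  L_0(x) = (x - 4) / -1
  L_1(x) = (x - 3) / 1
Then f(x) = -12·L_0(x) - 15·L_1(x).
Expanding and collecting terms gives f(x) = -3x - 3.
Check: f(3) = -12. ✓

f(x) = -3x - 3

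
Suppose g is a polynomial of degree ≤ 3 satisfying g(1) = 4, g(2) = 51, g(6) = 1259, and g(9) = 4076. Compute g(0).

Using the Lagrange interpolation formula with nodes 1, 2, 6, 9:
  L_0(t) = (t - 2)(t - 6)(t - 9) / -40
  L_1(t) = (t - 1)(t - 6)(t - 9) / 28
  L_2(t) = (t - 1)(t - 2)(t - 9) / -60
  L_3(t) = (t - 1)(t - 2)(t - 6) / 168
Then g(t) = 4·L_0(t) + 51·L_1(t) + 1259·L_2(t) + 4076·L_3(t).
Expanding and collecting terms gives g(t) = 5t^3 + 6t^2 - 6t - 1.
Evaluating at t = 0: g(0) = -1.

-1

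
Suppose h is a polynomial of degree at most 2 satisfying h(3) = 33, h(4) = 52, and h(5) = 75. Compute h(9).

207

Forward differences of the values at t = 3, 4, 5:
  h  : 33  52  75
  Δ  : 19  23
  Δ^2: 4
The second differences are constant, confirming degree 2.
Interpolating (Newton forward form) and evaluating at t = 9 gives h(9) = 207.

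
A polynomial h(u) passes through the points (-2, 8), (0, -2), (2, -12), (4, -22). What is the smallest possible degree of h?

1

Forward differences of the values at u = -2, 0, 2, 4:
  h  : 8  -2  -12  -22
  Δ  : -10  -10  -10
  Δ^2: 0  0
  Δ^3: 0
The first differences are constant (-10) and nonzero, while all higher differences vanish, so the minimal degree is 1.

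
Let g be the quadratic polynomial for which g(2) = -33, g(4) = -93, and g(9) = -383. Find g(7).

Write g(t) = at^2 + bt + c. Substituting each data point gives a linear system:
  4a + 2b + c = -33
  16a + 4b + c = -93
  81a + 9b + c = -383
Solving the system yields a = -4, b = -6, c = -5.
So g(t) = -4t^2 - 6t - 5.
Then g(7) = -243.

-243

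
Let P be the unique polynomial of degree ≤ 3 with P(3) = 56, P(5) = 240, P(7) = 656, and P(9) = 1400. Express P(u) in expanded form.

Using the Lagrange interpolation formula with nodes 3, 5, 7, 9:
  L_0(u) = (u - 5)(u - 7)(u - 9) / -48
  L_1(u) = (u - 3)(u - 7)(u - 9) / 16
  L_2(u) = (u - 3)(u - 5)(u - 9) / -16
  L_3(u) = (u - 3)(u - 5)(u - 7) / 48
Then P(u) = 56·L_0(u) + 240·L_1(u) + 656·L_2(u) + 1400·L_3(u).
Expanding and collecting terms gives P(u) = 2u³ - u² + 2u + 5.
Check: P(3) = 56. ✓

P(u) = 2u^3 - u^2 + 2u + 5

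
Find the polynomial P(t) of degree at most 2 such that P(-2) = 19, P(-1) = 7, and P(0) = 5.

P(t) = 5t^2 + 3t + 5

Using the Lagrange interpolation formula with nodes -2, -1, 0:
  L_0(t) = (t + 1)t / 2
  L_1(t) = (t + 2)t / -1
  L_2(t) = (t + 2)(t + 1) / 2
Then P(t) = 19·L_0(t) + 7·L_1(t) + 5·L_2(t).
Expanding and collecting terms gives P(t) = 5t^2 + 3t + 5.
Check: P(-1) = 7. ✓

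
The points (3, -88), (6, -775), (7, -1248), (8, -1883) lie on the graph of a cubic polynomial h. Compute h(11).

-5000

Using the Lagrange interpolation formula with nodes 3, 6, 7, 8:
  L_0(x) = (x - 6)(x - 7)(x - 8) / -60
  L_1(x) = (x - 3)(x - 7)(x - 8) / 6
  L_2(x) = (x - 3)(x - 6)(x - 8) / -4
  L_3(x) = (x - 3)(x - 6)(x - 7) / 10
Then h(x) = -88·L_0(x) - 775·L_1(x) - 1248·L_2(x) - 1883·L_3(x).
Expanding and collecting terms gives h(x) = -4x^3 + 3x^2 - 4x + 5.
Evaluating at x = 11: h(11) = -5000.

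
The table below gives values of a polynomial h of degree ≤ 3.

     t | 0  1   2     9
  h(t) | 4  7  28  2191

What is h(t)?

h(t) = 3t^3 + 4

Write h(t) = at^3 + bt^2 + ct + d. Substituting each data point gives a linear system:
  d = 4
  a + b + c + d = 7
  8a + 4b + 2c + d = 28
  729a + 81b + 9c + d = 2191
Solving the system yields a = 3, b = 0, c = 0, d = 4.
So h(t) = 3t^3 + 4.
Check: h(1) = 7. ✓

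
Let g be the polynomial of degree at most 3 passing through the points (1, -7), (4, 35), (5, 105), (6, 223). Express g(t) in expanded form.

g(t) = 2t^3 - 6t^2 + 2t - 5

Write g(t) = at^3 + bt^2 + ct + d. Substituting each data point gives a linear system:
  a + b + c + d = -7
  64a + 16b + 4c + d = 35
  125a + 25b + 5c + d = 105
  216a + 36b + 6c + d = 223
Solving the system yields a = 2, b = -6, c = 2, d = -5.
So g(t) = 2t³ - 6t² + 2t - 5.
Check: g(1) = -7. ✓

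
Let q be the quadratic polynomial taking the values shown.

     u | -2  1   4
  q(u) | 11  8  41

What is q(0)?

Write q(u) = au^2 + bu + c. Substituting each data point gives a linear system:
  4a - 2b + c = 11
  a + b + c = 8
  16a + 4b + c = 41
Solving the system yields a = 2, b = 1, c = 5.
So q(u) = 2u^2 + u + 5.
Then q(0) = 5.

5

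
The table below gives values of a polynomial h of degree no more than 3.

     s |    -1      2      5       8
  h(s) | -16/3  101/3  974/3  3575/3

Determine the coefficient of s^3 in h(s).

Write h(s) = as^3 + bs^2 + cs + d. Substituting each data point gives a linear system:
  -a + b - c + d = -16/3
  8a + 4b + 2c + d = 101/3
  125a + 25b + 5c + d = 974/3
  512a + 64b + 8c + d = 3575/3
Solving the system yields a = 2, b = 2, c = 5, d = -1/3.
So h(s) = 2s³ + 2s² + 5s - 1/3.
The leading coefficient is 2.

2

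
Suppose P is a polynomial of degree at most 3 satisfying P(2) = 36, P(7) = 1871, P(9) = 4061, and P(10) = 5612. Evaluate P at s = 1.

Using the Lagrange interpolation formula with nodes 2, 7, 9, 10:
  L_0(s) = (s - 7)(s - 9)(s - 10) / -280
  L_1(s) = (s - 2)(s - 9)(s - 10) / 30
  L_2(s) = (s - 2)(s - 7)(s - 10) / -14
  L_3(s) = (s - 2)(s - 7)(s - 9) / 24
Then P(s) = 36·L_0(s) + 1871·L_1(s) + 4061·L_2(s) + 5612·L_3(s).
Expanding and collecting terms gives P(s) = 6s^3 - 4s^2 + s + 2.
Evaluating at s = 1: P(1) = 5.

5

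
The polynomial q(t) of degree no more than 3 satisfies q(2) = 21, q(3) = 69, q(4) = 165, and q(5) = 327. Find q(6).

Using the Lagrange interpolation formula with nodes 2, 3, 4, 5:
  L_0(t) = (t - 3)(t - 4)(t - 5) / -6
  L_1(t) = (t - 2)(t - 4)(t - 5) / 2
  L_2(t) = (t - 2)(t - 3)(t - 5) / -2
  L_3(t) = (t - 2)(t - 3)(t - 4) / 6
Then q(t) = 21·L_0(t) + 69·L_1(t) + 165·L_2(t) + 327·L_3(t).
Expanding and collecting terms gives q(t) = 3t³ - 3t² + 6t - 3.
Evaluating at t = 6: q(6) = 573.

573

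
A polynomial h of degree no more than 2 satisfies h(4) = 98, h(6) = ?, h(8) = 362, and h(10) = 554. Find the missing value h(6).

The 3 known points determine the degree-2 polynomial uniquely.
Write h(x) = ax^2 + bx + c. Substituting each data point gives a linear system:
  16a + 4b + c = 98
  64a + 8b + c = 362
  100a + 10b + c = 554
Solving the system yields a = 5, b = 6, c = -6.
So h(x) = 5x^2 + 6x - 6.
Then h(6) = 210.

210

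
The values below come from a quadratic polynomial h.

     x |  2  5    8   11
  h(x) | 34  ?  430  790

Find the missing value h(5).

178

The 3 known points determine the degree-2 polynomial uniquely.
Write h(x) = ax^2 + bx + c. Substituting each data point gives a linear system:
  4a + 2b + c = 34
  64a + 8b + c = 430
  121a + 11b + c = 790
Solving the system yields a = 6, b = 6, c = -2.
So h(x) = 6x² + 6x - 2.
Then h(5) = 178.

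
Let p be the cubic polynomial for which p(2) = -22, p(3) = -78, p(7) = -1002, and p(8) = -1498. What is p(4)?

Write p(t) = at^3 + bt^2 + ct + d. Substituting each data point gives a linear system:
  8a + 4b + 2c + d = -22
  27a + 9b + 3c + d = -78
  343a + 49b + 7c + d = -1002
  512a + 64b + 8c + d = -1498
Solving the system yields a = -3, b = 1, c = -4, d = 6.
So p(t) = -3t³ + t² - 4t + 6.
Then p(4) = -186.

-186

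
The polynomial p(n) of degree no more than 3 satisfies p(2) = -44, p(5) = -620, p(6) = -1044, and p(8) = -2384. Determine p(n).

p(n) = -4n^3 - 6n^2 + 6n

Write p(n) = an^3 + bn^2 + cn + d. Substituting each data point gives a linear system:
  8a + 4b + 2c + d = -44
  125a + 25b + 5c + d = -620
  216a + 36b + 6c + d = -1044
  512a + 64b + 8c + d = -2384
Solving the system yields a = -4, b = -6, c = 6, d = 0.
So p(n) = -4n³ - 6n² + 6n.
Check: p(8) = -2384. ✓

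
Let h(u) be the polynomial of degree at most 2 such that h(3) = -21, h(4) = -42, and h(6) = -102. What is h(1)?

3

Using the Lagrange interpolation formula with nodes 3, 4, 6:
  L_0(u) = (u - 4)(u - 6) / 3
  L_1(u) = (u - 3)(u - 6) / -2
  L_2(u) = (u - 3)(u - 4) / 6
Then h(u) = -21·L_0(u) - 42·L_1(u) - 102·L_2(u).
Expanding and collecting terms gives h(u) = -3u^2 + 6.
Evaluating at u = 1: h(1) = 3.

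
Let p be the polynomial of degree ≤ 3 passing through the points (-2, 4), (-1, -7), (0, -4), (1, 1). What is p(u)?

p(u) = -2u^3 + u^2 + 6u - 4

Using the Lagrange interpolation formula with nodes -2, -1, 0, 1:
  L_0(u) = (u + 1)u(u - 1) / -6
  L_1(u) = (u + 2)u(u - 1) / 2
  L_2(u) = (u + 2)(u + 1)(u - 1) / -2
  L_3(u) = (u + 2)(u + 1)u / 6
Then p(u) = 4·L_0(u) - 7·L_1(u) - 4·L_2(u) + 1·L_3(u).
Expanding and collecting terms gives p(u) = -2u^3 + u^2 + 6u - 4.
Check: p(0) = -4. ✓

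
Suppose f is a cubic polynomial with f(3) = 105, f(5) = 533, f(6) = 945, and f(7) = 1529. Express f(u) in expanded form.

Write f(u) = au^3 + bu^2 + cu + d. Substituting each data point gives a linear system:
  27a + 9b + 3c + d = 105
  125a + 25b + 5c + d = 533
  216a + 36b + 6c + d = 945
  343a + 49b + 7c + d = 1529
Solving the system yields a = 5, b = -4, c = 1, d = 3.
So f(u) = 5u³ - 4u² + u + 3.
Check: f(7) = 1529. ✓

f(u) = 5u^3 - 4u^2 + u + 3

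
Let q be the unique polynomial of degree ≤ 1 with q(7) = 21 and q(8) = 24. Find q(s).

q(s) = 3s

Write q(s) = as + b. Substituting each data point gives a linear system:
  7a + b = 21
  8a + b = 24
Solving the system yields a = 3, b = 0.
So q(s) = 3s.
Check: q(7) = 21. ✓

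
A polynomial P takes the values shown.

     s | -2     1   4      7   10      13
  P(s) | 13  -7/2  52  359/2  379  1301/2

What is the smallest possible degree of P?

2

Forward differences of the values at s = -2, 1, 4, 7, 10, 13:
  P  : 13  -7/2  52  359/2  379  1301/2
  Δ  : -33/2  111/2  255/2  399/2  543/2
  Δ^2: 72  72  72  72
  Δ^3: 0  0  0
  Δ^4: 0  0
  Δ^5: 0
The second differences are constant (72) and nonzero, while all higher differences vanish, so the minimal degree is 2.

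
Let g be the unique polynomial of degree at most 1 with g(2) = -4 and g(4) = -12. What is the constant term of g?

4

Write g(s) = as + b. Substituting each data point gives a linear system:
  2a + b = -4
  4a + b = -12
Solving the system yields a = -4, b = 4.
So g(s) = -4s + 4.
The constant term is 4.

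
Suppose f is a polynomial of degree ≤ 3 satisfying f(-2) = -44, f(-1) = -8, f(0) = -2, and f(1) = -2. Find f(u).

f(u) = 4u^3 - 3u^2 - u - 2

Write f(u) = au^3 + bu^2 + cu + d. Substituting each data point gives a linear system:
  -8a + 4b - 2c + d = -44
  -a + b - c + d = -8
  d = -2
  a + b + c + d = -2
Solving the system yields a = 4, b = -3, c = -1, d = -2.
So f(u) = 4u³ - 3u² - u - 2.
Check: f(-2) = -44. ✓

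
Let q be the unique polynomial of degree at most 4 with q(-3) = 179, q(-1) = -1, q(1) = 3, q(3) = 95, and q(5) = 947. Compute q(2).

Forward differences of the values at n = -3, -1, 1, 3, 5:
  q  : 179  -1  3  95  947
  Δ  : -180  4  92  852
  Δ^2: 184  88  760
  Δ^3: -96  672
  Δ^4: 768
The fourth differences are constant, confirming degree 4.
Interpolating (Newton forward form) and evaluating at n = 2 gives q(2) = 14.

14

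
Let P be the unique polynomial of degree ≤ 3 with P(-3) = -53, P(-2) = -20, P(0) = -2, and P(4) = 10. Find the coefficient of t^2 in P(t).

-3

Write P(t) = at^3 + bt^2 + ct + d. Substituting each data point gives a linear system:
  -27a + 9b - 3c + d = -53
  -8a + 4b - 2c + d = -20
  d = -2
  64a + 16b + 4c + d = 10
Solving the system yields a = 1, b = -3, c = -1, d = -2.
So P(t) = t³ - 3t² - t - 2.
The coefficient of t^2 is -3.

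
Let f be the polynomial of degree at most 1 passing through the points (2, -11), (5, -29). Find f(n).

Write f(n) = an + b. Substituting each data point gives a linear system:
  2a + b = -11
  5a + b = -29
Solving the system yields a = -6, b = 1.
So f(n) = -6n + 1.
Check: f(5) = -29. ✓

f(n) = -6n + 1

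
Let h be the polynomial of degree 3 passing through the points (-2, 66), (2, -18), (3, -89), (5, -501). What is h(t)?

Write h(t) = at^3 + bt^2 + ct + d. Substituting each data point gives a linear system:
  -8a + 4b - 2c + d = 66
  8a + 4b + 2c + d = -18
  27a + 9b + 3c + d = -89
  125a + 25b + 5c + d = -501
Solving the system yields a = -5, b = 5, c = -1, d = 4.
So h(t) = -5t³ + 5t² - t + 4.
Check: h(2) = -18. ✓

h(t) = -5t^3 + 5t^2 - t + 4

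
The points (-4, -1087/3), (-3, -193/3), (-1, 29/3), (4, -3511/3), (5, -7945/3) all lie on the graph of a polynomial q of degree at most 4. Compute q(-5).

Using the Lagrange interpolation formula with nodes -4, -3, -1, 4, 5:
  L_0(t) = (t + 3)(t + 1)(t - 4)(t - 5) / 216
  L_1(t) = (t + 4)(t + 1)(t - 4)(t - 5) / -112
  L_2(t) = (t + 4)(t + 3)(t - 4)(t - 5) / 180
  L_3(t) = (t + 4)(t + 3)(t + 1)(t - 5) / -280
  L_4(t) = (t + 4)(t + 3)(t + 1)(t - 4) / 432
Then q(t) = -1087/3·L_0(t) - 193/3·L_1(t) + 29/3·L_2(t) - 3511/3·L_3(t) - 7945/3·L_4(t).
Expanding and collecting terms gives q(t) = -3t^4 - 6t^3 - 5t + 5/3.
Evaluating at t = -5: q(-5) = -3295/3.

-3295/3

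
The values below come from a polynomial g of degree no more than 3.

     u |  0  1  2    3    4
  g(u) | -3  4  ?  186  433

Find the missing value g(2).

55

The 4 known points determine the degree-3 polynomial uniquely.
Write g(u) = au^3 + bu^2 + cu + d. Substituting each data point gives a linear system:
  d = -3
  a + b + c + d = 4
  27a + 9b + 3c + d = 186
  64a + 16b + 4c + d = 433
Solving the system yields a = 6, b = 4, c = -3, d = -3.
So g(u) = 6u^3 + 4u^2 - 3u - 3.
Then g(2) = 55.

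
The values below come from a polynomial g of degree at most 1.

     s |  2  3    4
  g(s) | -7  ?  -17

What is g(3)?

The 2 known points determine the degree-1 polynomial uniquely.
Write g(s) = as + b. Substituting each data point gives a linear system:
  2a + b = -7
  4a + b = -17
Solving the system yields a = -5, b = 3.
So g(s) = -5s + 3.
Then g(3) = -12.

-12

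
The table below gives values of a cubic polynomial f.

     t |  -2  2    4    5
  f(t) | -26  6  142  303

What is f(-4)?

-210

Write f(t) = at^3 + bt^2 + ct + d. Substituting each data point gives a linear system:
  -8a + 4b - 2c + d = -26
  8a + 4b + 2c + d = 6
  64a + 16b + 4c + d = 142
  125a + 25b + 5c + d = 303
Solving the system yields a = 3, b = -2, c = -4, d = -2.
So f(t) = 3t^3 - 2t^2 - 4t - 2.
Then f(-4) = -210.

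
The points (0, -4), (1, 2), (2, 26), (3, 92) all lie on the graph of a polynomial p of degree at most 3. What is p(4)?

Using the Lagrange interpolation formula with nodes 0, 1, 2, 3:
  L_0(u) = (u - 1)(u - 2)(u - 3) / -6
  L_1(u) = u(u - 2)(u - 3) / 2
  L_2(u) = u(u - 1)(u - 3) / -2
  L_3(u) = u(u - 1)(u - 2) / 6
Then p(u) = -4·L_0(u) + 2·L_1(u) + 26·L_2(u) + 92·L_3(u).
Expanding and collecting terms gives p(u) = 4u³ - 3u² + 5u - 4.
Evaluating at u = 4: p(4) = 224.

224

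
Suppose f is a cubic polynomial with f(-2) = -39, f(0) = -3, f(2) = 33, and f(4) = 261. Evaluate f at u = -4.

Using the Lagrange interpolation formula with nodes -2, 0, 2, 4:
  L_0(u) = u(u - 2)(u - 4) / -48
  L_1(u) = (u + 2)(u - 2)(u - 4) / 16
  L_2(u) = (u + 2)u(u - 4) / -16
  L_3(u) = (u + 2)u(u - 2) / 48
Then f(u) = -39·L_0(u) - 3·L_1(u) + 33·L_2(u) + 261·L_3(u).
Expanding and collecting terms gives f(u) = 4u^3 + 2u - 3.
Evaluating at u = -4: f(-4) = -267.

-267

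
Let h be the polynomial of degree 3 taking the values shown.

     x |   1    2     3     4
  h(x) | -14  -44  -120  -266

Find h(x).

Write h(x) = ax^3 + bx^2 + cx + d. Substituting each data point gives a linear system:
  a + b + c + d = -14
  8a + 4b + 2c + d = -44
  27a + 9b + 3c + d = -120
  64a + 16b + 4c + d = -266
Solving the system yields a = -4, b = 1, c = -5, d = -6.
So h(x) = -4x^3 + x^2 - 5x - 6.
Check: h(2) = -44. ✓

h(x) = -4x^3 + x^2 - 5x - 6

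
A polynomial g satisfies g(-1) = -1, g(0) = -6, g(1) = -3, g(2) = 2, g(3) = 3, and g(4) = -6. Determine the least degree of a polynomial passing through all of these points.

Forward differences of the values at s = -1, 0, 1, 2, 3, 4:
  g  : -1  -6  -3  2  3  -6
  Δ  : -5  3  5  1  -9
  Δ^2: 8  2  -4  -10
  Δ^3: -6  -6  -6
  Δ^4: 0  0
  Δ^5: 0
The third differences are constant (-6) and nonzero, while all higher differences vanish, so the minimal degree is 3.

3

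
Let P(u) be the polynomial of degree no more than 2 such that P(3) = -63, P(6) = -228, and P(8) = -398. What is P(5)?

-161

Using the Lagrange interpolation formula with nodes 3, 6, 8:
  L_0(u) = (u - 6)(u - 8) / 15
  L_1(u) = (u - 3)(u - 8) / -6
  L_2(u) = (u - 3)(u - 6) / 10
Then P(u) = -63·L_0(u) - 228·L_1(u) - 398·L_2(u).
Expanding and collecting terms gives P(u) = -6u^2 - u - 6.
Evaluating at u = 5: P(5) = -161.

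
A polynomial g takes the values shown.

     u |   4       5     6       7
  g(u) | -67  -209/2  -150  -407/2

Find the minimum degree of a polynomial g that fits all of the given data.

2

Forward differences of the values at u = 4, 5, 6, 7:
  g  : -67  -209/2  -150  -407/2
  Δ  : -75/2  -91/2  -107/2
  Δ^2: -8  -8
  Δ^3: 0
The second differences are constant (-8) and nonzero, while all higher differences vanish, so the minimal degree is 2.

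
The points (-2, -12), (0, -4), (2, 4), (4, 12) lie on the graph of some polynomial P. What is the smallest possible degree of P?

1

Forward differences of the values at x = -2, 0, 2, 4:
  P  : -12  -4  4  12
  Δ  : 8  8  8
  Δ^2: 0  0
  Δ^3: 0
The first differences are constant (8) and nonzero, while all higher differences vanish, so the minimal degree is 1.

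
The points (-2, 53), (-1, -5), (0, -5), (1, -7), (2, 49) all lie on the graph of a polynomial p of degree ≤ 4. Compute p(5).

Using the Lagrange interpolation formula with nodes -2, -1, 0, 1, 2:
  L_0(n) = (n + 1)n(n - 1)(n - 2) / 24
  L_1(n) = (n + 2)n(n - 1)(n - 2) / -6
  L_2(n) = (n + 2)(n + 1)(n - 1)(n - 2) / 4
  L_3(n) = (n + 2)(n + 1)n(n - 2) / -6
  L_4(n) = (n + 2)(n + 1)n(n - 1) / 24
Then p(n) = 53·L_0(n) - 5·L_1(n) - 5·L_2(n) - 7·L_3(n) + 49·L_4(n).
Expanding and collecting terms gives p(n) = 5n^4 - 6n^2 - n - 5.
Evaluating at n = 5: p(5) = 2965.

2965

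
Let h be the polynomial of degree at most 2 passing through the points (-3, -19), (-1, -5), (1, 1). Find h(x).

h(x) = -x^2 + 3x - 1

Write h(x) = ax^2 + bx + c. Substituting each data point gives a linear system:
  9a - 3b + c = -19
  a - b + c = -5
  a + b + c = 1
Solving the system yields a = -1, b = 3, c = -1.
So h(x) = -x² + 3x - 1.
Check: h(-1) = -5. ✓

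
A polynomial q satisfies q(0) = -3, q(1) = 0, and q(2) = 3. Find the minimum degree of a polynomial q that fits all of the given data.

1

Forward differences of the values at n = 0, 1, 2:
  q  : -3  0  3
  Δ  : 3  3
  Δ^2: 0
The first differences are constant (3) and nonzero, while all higher differences vanish, so the minimal degree is 1.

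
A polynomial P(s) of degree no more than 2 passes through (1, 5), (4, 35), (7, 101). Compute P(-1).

5

Using the Lagrange interpolation formula with nodes 1, 4, 7:
  L_0(s) = (s - 4)(s - 7) / 18
  L_1(s) = (s - 1)(s - 7) / -9
  L_2(s) = (s - 1)(s - 4) / 18
Then P(s) = 5·L_0(s) + 35·L_1(s) + 101·L_2(s).
Expanding and collecting terms gives P(s) = 2s^2 + 3.
Evaluating at s = -1: P(-1) = 5.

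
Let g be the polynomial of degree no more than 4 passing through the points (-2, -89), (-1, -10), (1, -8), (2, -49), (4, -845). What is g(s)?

Write g(s) = as^4 + bs^3 + cs^2 + ds + e. Substituting each data point gives a linear system:
  16a - 8b + 4c - 2d + e = -89
  a - b + c - d + e = -10
  a + b + c + d + e = -8
  16a + 8b + 4c + 2d + e = -49
  256a + 64b + 16c + 4d + e = -845
Solving the system yields a = -4, b = 3, c = 0, d = -2, e = -5.
So g(s) = -4s^4 + 3s^3 - 2s - 5.
Check: g(-1) = -10. ✓

g(s) = -4s^4 + 3s^3 - 2s - 5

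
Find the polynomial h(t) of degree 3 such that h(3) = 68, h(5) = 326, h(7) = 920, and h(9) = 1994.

h(t) = 3t^3 - 3t^2 + 6t - 4

Using the Lagrange interpolation formula with nodes 3, 5, 7, 9:
  L_0(t) = (t - 5)(t - 7)(t - 9) / -48
  L_1(t) = (t - 3)(t - 7)(t - 9) / 16
  L_2(t) = (t - 3)(t - 5)(t - 9) / -16
  L_3(t) = (t - 3)(t - 5)(t - 7) / 48
Then h(t) = 68·L_0(t) + 326·L_1(t) + 920·L_2(t) + 1994·L_3(t).
Expanding and collecting terms gives h(t) = 3t^3 - 3t^2 + 6t - 4.
Check: h(5) = 326. ✓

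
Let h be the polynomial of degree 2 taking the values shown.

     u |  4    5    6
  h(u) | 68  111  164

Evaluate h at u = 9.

Using the Lagrange interpolation formula with nodes 4, 5, 6:
  L_0(u) = (u - 5)(u - 6) / 2
  L_1(u) = (u - 4)(u - 6) / -1
  L_2(u) = (u - 4)(u - 5) / 2
Then h(u) = 68·L_0(u) + 111·L_1(u) + 164·L_2(u).
Expanding and collecting terms gives h(u) = 5u² - 2u - 4.
Evaluating at u = 9: h(9) = 383.

383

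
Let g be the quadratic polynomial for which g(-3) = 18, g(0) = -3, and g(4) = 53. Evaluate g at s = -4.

37

Using the Lagrange interpolation formula with nodes -3, 0, 4:
  L_0(s) = s(s - 4) / 21
  L_1(s) = (s + 3)(s - 4) / -12
  L_2(s) = (s + 3)s / 28
Then g(s) = 18·L_0(s) - 3·L_1(s) + 53·L_2(s).
Expanding and collecting terms gives g(s) = 3s² + 2s - 3.
Evaluating at s = -4: g(-4) = 37.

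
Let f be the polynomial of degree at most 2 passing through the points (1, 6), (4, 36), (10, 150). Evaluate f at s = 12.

Write f(s) = as^2 + bs + c. Substituting each data point gives a linear system:
  a + b + c = 6
  16a + 4b + c = 36
  100a + 10b + c = 150
Solving the system yields a = 1, b = 5, c = 0.
So f(s) = s² + 5s.
Then f(12) = 204.

204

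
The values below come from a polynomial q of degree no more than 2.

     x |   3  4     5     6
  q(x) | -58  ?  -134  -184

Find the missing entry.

The 3 known points determine the degree-2 polynomial uniquely.
Write q(x) = ax^2 + bx + c. Substituting each data point gives a linear system:
  9a + 3b + c = -58
  25a + 5b + c = -134
  36a + 6b + c = -184
Solving the system yields a = -4, b = -6, c = -4.
So q(x) = -4x^2 - 6x - 4.
Then q(4) = -92.

-92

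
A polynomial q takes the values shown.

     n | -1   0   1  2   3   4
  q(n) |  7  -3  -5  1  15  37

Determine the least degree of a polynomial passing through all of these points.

2

Forward differences of the values at n = -1, 0, 1, 2, 3, 4:
  q  : 7  -3  -5  1  15  37
  Δ  : -10  -2  6  14  22
  Δ^2: 8  8  8  8
  Δ^3: 0  0  0
  Δ^4: 0  0
  Δ^5: 0
The second differences are constant (8) and nonzero, while all higher differences vanish, so the minimal degree is 2.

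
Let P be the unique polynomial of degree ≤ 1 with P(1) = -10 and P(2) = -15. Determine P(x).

P(x) = -5x - 5

Write P(x) = ax + b. Substituting each data point gives a linear system:
  a + b = -10
  2a + b = -15
Solving the system yields a = -5, b = -5.
So P(x) = -5x - 5.
Check: P(2) = -15. ✓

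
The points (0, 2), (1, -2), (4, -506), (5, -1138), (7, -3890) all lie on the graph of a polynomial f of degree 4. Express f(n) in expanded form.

f(n) = -n^4 - 5n^3 + 5n^2 - 3n + 2

Write f(n) = an^4 + bn^3 + cn^2 + dn + e. Substituting each data point gives a linear system:
  e = 2
  a + b + c + d + e = -2
  256a + 64b + 16c + 4d + e = -506
  625a + 125b + 25c + 5d + e = -1138
  2401a + 343b + 49c + 7d + e = -3890
Solving the system yields a = -1, b = -5, c = 5, d = -3, e = 2.
So f(n) = -n⁴ - 5n³ + 5n² - 3n + 2.
Check: f(7) = -3890. ✓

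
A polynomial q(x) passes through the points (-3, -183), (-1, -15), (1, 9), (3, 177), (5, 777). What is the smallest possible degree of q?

3

Forward differences of the values at x = -3, -1, 1, 3, 5:
  q  : -183  -15  9  177  777
  Δ  : 168  24  168  600
  Δ^2: -144  144  432
  Δ^3: 288  288
  Δ^4: 0
The third differences are constant (288) and nonzero, while all higher differences vanish, so the minimal degree is 3.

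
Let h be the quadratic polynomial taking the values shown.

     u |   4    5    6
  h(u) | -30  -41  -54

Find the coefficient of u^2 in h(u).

-1

Write h(u) = au^2 + bu + c. Substituting each data point gives a linear system:
  16a + 4b + c = -30
  25a + 5b + c = -41
  36a + 6b + c = -54
Solving the system yields a = -1, b = -2, c = -6.
So h(u) = -u^2 - 2u - 6.
The leading coefficient is -1.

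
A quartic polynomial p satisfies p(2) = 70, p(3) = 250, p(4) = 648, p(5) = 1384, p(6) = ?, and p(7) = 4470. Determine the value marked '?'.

2602

On equispaced nodes a degree-4 polynomial has vanishing fifth forward difference, so
  - p(2) + 5·p(3) - 10·p(4) + 10·p(5) - 5·p(6) + p(7) = 0.
Substituting the known values and solving for p(6):
  -5·p(6) = -13010
  p(6) = 2602.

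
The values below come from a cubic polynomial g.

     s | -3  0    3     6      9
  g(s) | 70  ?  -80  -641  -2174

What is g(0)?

On equispaced nodes a degree-3 polynomial has vanishing fourth forward difference, so
  g(-3) - 4·g(0) + 6·g(3) - 4·g(6) + g(9) = 0.
Substituting the known values and solving for g(0):
  -4·g(0) = 20
  g(0) = -5.

-5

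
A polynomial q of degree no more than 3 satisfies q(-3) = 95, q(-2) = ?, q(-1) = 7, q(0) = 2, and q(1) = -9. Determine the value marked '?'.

On equispaced nodes a degree-3 polynomial has vanishing fourth forward difference, so
  q(-3) - 4·q(-2) + 6·q(-1) - 4·q(0) + q(1) = 0.
Substituting the known values and solving for q(-2):
  -4·q(-2) = -120
  q(-2) = 30.

30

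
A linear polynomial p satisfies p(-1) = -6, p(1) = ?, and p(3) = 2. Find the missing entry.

The 2 known points determine the degree-1 polynomial uniquely.
Write p(u) = au + b. Substituting each data point gives a linear system:
  -a + b = -6
  3a + b = 2
Solving the system yields a = 2, b = -4.
So p(u) = 2u - 4.
Then p(1) = -2.

-2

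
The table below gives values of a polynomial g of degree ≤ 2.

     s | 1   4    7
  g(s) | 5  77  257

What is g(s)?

Write g(s) = as^2 + bs + c. Substituting each data point gives a linear system:
  a + b + c = 5
  16a + 4b + c = 77
  49a + 7b + c = 257
Solving the system yields a = 6, b = -6, c = 5.
So g(s) = 6s^2 - 6s + 5.
Check: g(7) = 257. ✓

g(s) = 6s^2 - 6s + 5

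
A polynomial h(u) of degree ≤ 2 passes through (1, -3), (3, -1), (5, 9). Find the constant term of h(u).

Write h(u) = au^2 + bu + c. Substituting each data point gives a linear system:
  a + b + c = -3
  9a + 3b + c = -1
  25a + 5b + c = 9
Solving the system yields a = 1, b = -3, c = -1.
So h(u) = u^2 - 3u - 1.
The constant term is -1.

-1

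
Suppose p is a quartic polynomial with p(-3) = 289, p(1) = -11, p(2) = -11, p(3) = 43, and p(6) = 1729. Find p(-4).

799

Write p(u) = au^4 + bu^3 + cu^2 + du + e. Substituting each data point gives a linear system:
  81a - 27b + 9c - 3d + e = 289
  a + b + c + d + e = -11
  16a + 8b + 4c + 2d + e = -11
  81a + 27b + 9c + 3d + e = 43
  1296a + 216b + 36c + 6d + e = 1729
Solving the system yields a = 2, b = -4, c = 1, d = -5, e = -5.
So p(u) = 2u^4 - 4u^3 + u^2 - 5u - 5.
Then p(-4) = 799.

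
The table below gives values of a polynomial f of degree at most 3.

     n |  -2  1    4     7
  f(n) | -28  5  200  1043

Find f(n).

Using the Lagrange interpolation formula with nodes -2, 1, 4, 7:
  L_0(n) = (n - 1)(n - 4)(n - 7) / -162
  L_1(n) = (n + 2)(n - 4)(n - 7) / 54
  L_2(n) = (n + 2)(n - 1)(n - 7) / -54
  L_3(n) = (n + 2)(n - 1)(n - 4) / 162
Then f(n) = -28·L_0(n) + 5·L_1(n) + 200·L_2(n) + 1043·L_3(n).
Expanding and collecting terms gives f(n) = 3n^3 + 2n.
Check: f(-2) = -28. ✓

f(n) = 3n^3 + 2n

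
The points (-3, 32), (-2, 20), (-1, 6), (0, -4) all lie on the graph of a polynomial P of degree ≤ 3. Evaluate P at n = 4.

Using the Lagrange interpolation formula with nodes -3, -2, -1, 0:
  L_0(n) = (n + 2)(n + 1)n / -6
  L_1(n) = (n + 3)(n + 1)n / 2
  L_2(n) = (n + 3)(n + 2)n / -2
  L_3(n) = (n + 3)(n + 2)(n + 1) / 6
Then P(n) = 32·L_0(n) + 20·L_1(n) + 6·L_2(n) - 4·L_3(n).
Expanding and collecting terms gives P(n) = n^3 + 5n^2 - 6n - 4.
Evaluating at n = 4: P(4) = 116.

116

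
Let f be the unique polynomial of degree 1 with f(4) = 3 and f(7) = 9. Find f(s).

f(s) = 2s - 5

Using the Lagrange interpolation formula with nodes 4, 7:
  L_0(s) = (s - 7) / -3
  L_1(s) = (s - 4) / 3
Then f(s) = 3·L_0(s) + 9·L_1(s).
Expanding and collecting terms gives f(s) = 2s - 5.
Check: f(4) = 3. ✓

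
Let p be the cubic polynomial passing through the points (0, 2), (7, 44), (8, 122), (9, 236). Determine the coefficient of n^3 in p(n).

1

Write p(n) = an^3 + bn^2 + cn + d. Substituting each data point gives a linear system:
  d = 2
  343a + 49b + 7c + d = 44
  512a + 64b + 8c + d = 122
  729a + 81b + 9c + d = 236
Solving the system yields a = 1, b = -6, c = -1, d = 2.
So p(n) = n^3 - 6n^2 - n + 2.
The leading coefficient is 1.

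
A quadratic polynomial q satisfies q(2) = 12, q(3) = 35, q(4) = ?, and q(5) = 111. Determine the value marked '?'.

68

On equispaced nodes a degree-2 polynomial has vanishing third forward difference, so
  - q(2) + 3·q(3) - 3·q(4) + q(5) = 0.
Substituting the known values and solving for q(4):
  -3·q(4) = -204
  q(4) = 68.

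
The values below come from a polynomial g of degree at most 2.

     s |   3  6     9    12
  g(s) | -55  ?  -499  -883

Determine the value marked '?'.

-223

On equispaced nodes a degree-2 polynomial has vanishing third forward difference, so
  - g(3) + 3·g(6) - 3·g(9) + g(12) = 0.
Substituting the known values and solving for g(6):
  3·g(6) = -669
  g(6) = -223.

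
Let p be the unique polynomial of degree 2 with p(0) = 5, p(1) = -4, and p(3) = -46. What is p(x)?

Using the Lagrange interpolation formula with nodes 0, 1, 3:
  L_0(x) = (x - 1)(x - 3) / 3
  L_1(x) = x(x - 3) / -2
  L_2(x) = x(x - 1) / 6
Then p(x) = 5·L_0(x) - 4·L_1(x) - 46·L_2(x).
Expanding and collecting terms gives p(x) = -4x² - 5x + 5.
Check: p(1) = -4. ✓

p(x) = -4x^2 - 5x + 5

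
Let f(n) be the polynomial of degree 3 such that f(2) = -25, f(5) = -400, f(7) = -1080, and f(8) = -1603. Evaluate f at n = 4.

-207

Using the Lagrange interpolation formula with nodes 2, 5, 7, 8:
  L_0(n) = (n - 5)(n - 7)(n - 8) / -90
  L_1(n) = (n - 2)(n - 7)(n - 8) / 18
  L_2(n) = (n - 2)(n - 5)(n - 8) / -10
  L_3(n) = (n - 2)(n - 5)(n - 7) / 18
Then f(n) = -25·L_0(n) - 400·L_1(n) - 1080·L_2(n) - 1603·L_3(n).
Expanding and collecting terms gives f(n) = -3n^3 - n^2 - n + 5.
Evaluating at n = 4: f(4) = -207.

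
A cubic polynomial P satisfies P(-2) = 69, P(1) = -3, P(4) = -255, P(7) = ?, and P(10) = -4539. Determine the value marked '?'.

The 4 known points determine the degree-3 polynomial uniquely.
Write P(n) = an^3 + bn^2 + cn + d. Substituting each data point gives a linear system:
  -8a + 4b - 2c + d = 69
  a + b + c + d = -3
  64a + 16b + 4c + d = -255
  1000a + 100b + 10c + d = -4539
Solving the system yields a = -5, b = 5, c = -4, d = 1.
So P(n) = -5n^3 + 5n^2 - 4n + 1.
Then P(7) = -1497.

-1497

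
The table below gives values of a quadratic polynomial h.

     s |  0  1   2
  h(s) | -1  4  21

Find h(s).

Write h(s) = as^2 + bs + c. Substituting each data point gives a linear system:
  c = -1
  a + b + c = 4
  4a + 2b + c = 21
Solving the system yields a = 6, b = -1, c = -1.
So h(s) = 6s^2 - s - 1.
Check: h(1) = 4. ✓

h(s) = 6s^2 - s - 1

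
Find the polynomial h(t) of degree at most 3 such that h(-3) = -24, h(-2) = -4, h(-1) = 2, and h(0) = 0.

Write h(t) = at^3 + bt^2 + ct + d. Substituting each data point gives a linear system:
  -27a + 9b - 3c + d = -24
  -8a + 4b - 2c + d = -4
  -a + b - c + d = 2
  d = 0
Solving the system yields a = 1, b = -1, c = -4, d = 0.
So h(t) = t^3 - t^2 - 4t.
Check: h(-3) = -24. ✓

h(t) = t^3 - t^2 - 4t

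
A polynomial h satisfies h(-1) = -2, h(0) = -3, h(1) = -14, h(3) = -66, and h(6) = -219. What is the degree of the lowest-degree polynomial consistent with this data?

Divided differences on the nodes -1, 0, 1, 3, 6:
  order 0: -2  -3  -14  -66  -219
  order 1: -1  -11  -26  -51
  order 2: -5  -5  -5
  order 3: 0  0
  order 4: 0
The order-2 divided differences are all -5 (nonzero) and every higher order vanishes, so the data lies on a polynomial of degree exactly 2.

2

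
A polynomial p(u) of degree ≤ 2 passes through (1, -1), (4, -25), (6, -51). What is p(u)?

Using the Lagrange interpolation formula with nodes 1, 4, 6:
  L_0(u) = (u - 4)(u - 6) / 15
  L_1(u) = (u - 1)(u - 6) / -6
  L_2(u) = (u - 1)(u - 4) / 10
Then p(u) = -1·L_0(u) - 25·L_1(u) - 51·L_2(u).
Expanding and collecting terms gives p(u) = -u² - 3u + 3.
Check: p(6) = -51. ✓

p(u) = -u^2 - 3u + 3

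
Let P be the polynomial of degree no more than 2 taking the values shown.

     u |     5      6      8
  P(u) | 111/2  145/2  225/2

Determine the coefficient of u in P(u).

Write P(u) = au^2 + bu + c. Substituting each data point gives a linear system:
  25a + 5b + c = 111/2
  36a + 6b + c = 145/2
  64a + 8b + c = 225/2
Solving the system yields a = 1, b = 6, c = 1/2.
So P(u) = u² + 6u + 1/2.
The coefficient of u is 6.

6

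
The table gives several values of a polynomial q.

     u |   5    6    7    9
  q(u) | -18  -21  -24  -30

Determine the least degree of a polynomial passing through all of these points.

1

Divided differences on the nodes 5, 6, 7, 9:
  order 0: -18  -21  -24  -30
  order 1: -3  -3  -3
  order 2: 0  0
  order 3: 0
The order-1 divided differences are all -3 (nonzero) and every higher order vanishes, so the data lies on a polynomial of degree exactly 1.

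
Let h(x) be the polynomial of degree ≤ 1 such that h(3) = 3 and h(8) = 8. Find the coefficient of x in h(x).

Write h(x) = ax + b. Substituting each data point gives a linear system:
  3a + b = 3
  8a + b = 8
Solving the system yields a = 1, b = 0.
So h(x) = x.
The leading coefficient is 1.

1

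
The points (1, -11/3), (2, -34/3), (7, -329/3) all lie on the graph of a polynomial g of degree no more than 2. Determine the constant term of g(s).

Write g(s) = as^2 + bs + c. Substituting each data point gives a linear system:
  a + b + c = -11/3
  4a + 2b + c = -34/3
  49a + 7b + c = -329/3
Solving the system yields a = -2, b = -5/3, c = 0.
So g(s) = -2s^2 - (5/3)s.
The constant term is 0.

0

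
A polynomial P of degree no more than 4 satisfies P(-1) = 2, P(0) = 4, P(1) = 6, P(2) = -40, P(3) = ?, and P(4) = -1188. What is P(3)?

-326

The 5 known points determine the degree-4 polynomial uniquely.
Write P(s) = as^4 + bs^3 + cs^2 + ds + e. Substituting each data point gives a linear system:
  a - b + c - d + e = 2
  e = 4
  a + b + c + d + e = 6
  16a + 8b + 4c + 2d + e = -40
  256a + 64b + 16c + 4d + e = -1188
Solving the system yields a = -6, b = 4, c = 6, d = -2, e = 4.
So P(s) = -6s⁴ + 4s³ + 6s² - 2s + 4.
Then P(3) = -326.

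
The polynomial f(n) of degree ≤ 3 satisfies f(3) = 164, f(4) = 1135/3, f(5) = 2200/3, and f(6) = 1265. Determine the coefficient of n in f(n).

4

Write f(n) = an^3 + bn^2 + cn + d. Substituting each data point gives a linear system:
  27a + 9b + 3c + d = 164
  64a + 16b + 4c + d = 1135/3
  125a + 25b + 5c + d = 2200/3
  216a + 36b + 6c + d = 1265
Solving the system yields a = 6, b = -5/3, c = 4, d = 5.
So f(n) = 6n³ - (5/3)n² + 4n + 5.
The coefficient of n is 4.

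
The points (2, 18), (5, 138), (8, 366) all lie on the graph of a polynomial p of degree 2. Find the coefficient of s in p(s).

-2

Write p(s) = as^2 + bs + c. Substituting each data point gives a linear system:
  4a + 2b + c = 18
  25a + 5b + c = 138
  64a + 8b + c = 366
Solving the system yields a = 6, b = -2, c = -2.
So p(s) = 6s^2 - 2s - 2.
The coefficient of s is -2.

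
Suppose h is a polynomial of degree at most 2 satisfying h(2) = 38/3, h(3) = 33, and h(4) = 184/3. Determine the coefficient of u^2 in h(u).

Write h(u) = au^2 + bu + c. Substituting each data point gives a linear system:
  4a + 2b + c = 38/3
  9a + 3b + c = 33
  16a + 4b + c = 184/3
Solving the system yields a = 4, b = 1/3, c = -4.
So h(u) = 4u² + (1/3)u - 4.
The leading coefficient is 4.

4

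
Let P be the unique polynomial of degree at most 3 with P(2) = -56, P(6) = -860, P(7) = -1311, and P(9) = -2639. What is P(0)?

Write P(n) = an^3 + bn^2 + cn + d. Substituting each data point gives a linear system:
  8a + 4b + 2c + d = -56
  216a + 36b + 6c + d = -860
  343a + 49b + 7c + d = -1311
  729a + 81b + 9c + d = -2639
Solving the system yields a = -3, b = -5, c = -5, d = -2.
So P(n) = -3n³ - 5n² - 5n - 2.
Then P(0) = -2.

-2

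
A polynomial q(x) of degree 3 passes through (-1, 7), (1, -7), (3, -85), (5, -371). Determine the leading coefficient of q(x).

-3

Write q(x) = ax^3 + bx^2 + cx + d. Substituting each data point gives a linear system:
  -a + b - c + d = 7
  a + b + c + d = -7
  27a + 9b + 3c + d = -85
  125a + 25b + 5c + d = -371
Solving the system yields a = -3, b = 1, c = -4, d = -1.
So q(x) = -3x^3 + x^2 - 4x - 1.
The leading coefficient is -3.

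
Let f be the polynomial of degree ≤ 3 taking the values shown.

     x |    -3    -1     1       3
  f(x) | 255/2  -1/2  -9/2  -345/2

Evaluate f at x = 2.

-50

Using the Lagrange interpolation formula with nodes -3, -1, 1, 3:
  L_0(x) = (x + 1)(x - 1)(x - 3) / -48
  L_1(x) = (x + 3)(x - 1)(x - 3) / 16
  L_2(x) = (x + 3)(x + 1)(x - 3) / -16
  L_3(x) = (x + 3)(x + 1)(x - 1) / 48
Then f(x) = 255/2·L_0(x) - 1/2·L_1(x) - 9/2·L_2(x) - 345/2·L_3(x).
Expanding and collecting terms gives f(x) = -6x³ - (5/2)x² + 4x.
Evaluating at x = 2: f(2) = -50.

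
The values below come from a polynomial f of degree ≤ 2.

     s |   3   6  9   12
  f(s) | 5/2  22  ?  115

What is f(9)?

The 3 known points determine the degree-2 polynomial uniquely.
Write f(s) = as^2 + bs + c. Substituting each data point gives a linear system:
  9a + 3b + c = 5/2
  36a + 6b + c = 22
  144a + 12b + c = 115
Solving the system yields a = 1, b = -5/2, c = 1.
So f(s) = s² - (5/2)s + 1.
Then f(9) = 119/2.

119/2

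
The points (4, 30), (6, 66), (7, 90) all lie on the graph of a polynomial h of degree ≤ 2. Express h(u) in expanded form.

Write h(u) = au^2 + bu + c. Substituting each data point gives a linear system:
  16a + 4b + c = 30
  36a + 6b + c = 66
  49a + 7b + c = 90
Solving the system yields a = 2, b = -2, c = 6.
So h(u) = 2u² - 2u + 6.
Check: h(6) = 66. ✓

h(u) = 2u^2 - 2u + 6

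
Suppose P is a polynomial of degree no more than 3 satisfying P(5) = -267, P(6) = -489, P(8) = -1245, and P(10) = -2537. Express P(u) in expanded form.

Using the Lagrange interpolation formula with nodes 5, 6, 8, 10:
  L_0(u) = (u - 6)(u - 8)(u - 10) / -15
  L_1(u) = (u - 5)(u - 8)(u - 10) / 8
  L_2(u) = (u - 5)(u - 6)(u - 10) / -12
  L_3(u) = (u - 5)(u - 6)(u - 8) / 40
Then P(u) = -267·L_0(u) - 489·L_1(u) - 1245·L_2(u) - 2537·L_3(u).
Expanding and collecting terms gives P(u) = -3u^3 + 5u^2 - 4u + 3.
Check: P(6) = -489. ✓

P(u) = -3u^3 + 5u^2 - 4u + 3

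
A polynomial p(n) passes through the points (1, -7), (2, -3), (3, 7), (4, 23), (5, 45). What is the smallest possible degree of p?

Forward differences of the values at n = 1, 2, 3, 4, 5:
  p  : -7  -3  7  23  45
  Δ  : 4  10  16  22
  Δ^2: 6  6  6
  Δ^3: 0  0
  Δ^4: 0
The second differences are constant (6) and nonzero, while all higher differences vanish, so the minimal degree is 2.

2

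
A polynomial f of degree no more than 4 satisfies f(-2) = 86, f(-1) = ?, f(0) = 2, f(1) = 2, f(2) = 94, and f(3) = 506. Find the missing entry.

10

On equispaced nodes a degree-4 polynomial has vanishing fifth forward difference, so
  - f(-2) + 5·f(-1) - 10·f(0) + 10·f(1) - 5·f(2) + f(3) = 0.
Substituting the known values and solving for f(-1):
  5·f(-1) = 50
  f(-1) = 10.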